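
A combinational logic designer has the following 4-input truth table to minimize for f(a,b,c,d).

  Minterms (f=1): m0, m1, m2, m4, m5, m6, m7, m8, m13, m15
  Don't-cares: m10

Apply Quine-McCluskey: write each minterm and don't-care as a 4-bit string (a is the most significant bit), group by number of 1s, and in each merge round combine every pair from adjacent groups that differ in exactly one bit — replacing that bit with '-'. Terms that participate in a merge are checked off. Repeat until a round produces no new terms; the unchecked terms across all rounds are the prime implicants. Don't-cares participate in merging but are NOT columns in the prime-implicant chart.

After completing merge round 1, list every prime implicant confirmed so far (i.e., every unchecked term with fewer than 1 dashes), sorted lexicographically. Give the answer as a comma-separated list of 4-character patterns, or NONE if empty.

Round 0: 0000✓ 0001✓ 0010✓ 0100✓ 0101✓ 0110✓ 0111✓ 1000✓ 1010✓ 1101✓ 1111✓
Round 1: -000✓ -010✓ -101✓ -111✓ 0-00✓ 0-01✓ 0-10✓ 00-0✓ 000-✓ 01-0✓ 01-1✓ 010-✓ 011-✓ 10-0✓ 11-1✓
Round 2: -0-0 -1-1 0--0 0-0- 01--
PIs = {-0-0, -1-1, 0--0, 0-0-, 01--}

NONE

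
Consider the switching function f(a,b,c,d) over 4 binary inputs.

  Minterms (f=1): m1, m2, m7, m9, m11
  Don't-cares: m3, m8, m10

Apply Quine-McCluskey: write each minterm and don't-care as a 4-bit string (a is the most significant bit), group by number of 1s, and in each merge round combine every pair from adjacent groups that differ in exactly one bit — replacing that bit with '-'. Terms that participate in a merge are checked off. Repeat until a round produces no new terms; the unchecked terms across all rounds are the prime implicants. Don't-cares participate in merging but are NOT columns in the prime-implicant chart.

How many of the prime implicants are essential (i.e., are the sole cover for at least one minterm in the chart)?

3

size-2^0 implicants → 0001(✓)  0010(✓)  0011(✓)  0111(✓)  1000(✓)  1001(✓)  1010(✓)  1011(✓)
size-2^1 implicants → -001(✓)  -010(✓)  -011(✓)  0-11  00-1(✓)  001-(✓)  10-0(✓)  10-1(✓)  100-(✓)  101-(✓)
size-2^2 implicants → -0-1  -01-  10--
Unchecked terms (primes): -0-1, -01-, 0-11, 10--
Minterm coverage:
  m1 ⊆ -0-1 [E]
  m2 ⊆ -01- [E]
  m7 ⊆ 0-11 [E]
  m9 ⊆ -0-1,10--
  m11 ⊆ -0-1,-01-,10--
E = {-0-1, -01-, 0-11}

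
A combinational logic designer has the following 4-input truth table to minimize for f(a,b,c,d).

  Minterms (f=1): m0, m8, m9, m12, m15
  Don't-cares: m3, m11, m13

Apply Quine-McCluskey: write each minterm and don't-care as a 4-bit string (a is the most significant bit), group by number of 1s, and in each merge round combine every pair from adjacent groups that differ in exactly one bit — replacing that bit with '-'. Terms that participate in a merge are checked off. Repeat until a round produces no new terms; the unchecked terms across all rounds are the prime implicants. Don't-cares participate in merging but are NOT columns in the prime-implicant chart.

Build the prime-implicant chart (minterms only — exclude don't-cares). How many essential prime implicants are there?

Round 0: 0000✓ 0011✓ 1000✓ 1001✓ 1011✓ 1100✓ 1101✓ 1111✓
Round 1: -000 -011 1-00✓ 1-01✓ 1-11✓ 10-1✓ 100-✓ 11-1✓ 110-✓
Round 2: 1--1 1-0-
PIs = {-000, -011, 1--1, 1-0-}
Coverage chart:
  m0: -000 ←essential
  m8: -000,1-0-
  m9: 1--1,1-0-
  m12: 1-0- ←essential
  m15: 1--1 ←essential
Essential: -000, 1--1, 1-0-

3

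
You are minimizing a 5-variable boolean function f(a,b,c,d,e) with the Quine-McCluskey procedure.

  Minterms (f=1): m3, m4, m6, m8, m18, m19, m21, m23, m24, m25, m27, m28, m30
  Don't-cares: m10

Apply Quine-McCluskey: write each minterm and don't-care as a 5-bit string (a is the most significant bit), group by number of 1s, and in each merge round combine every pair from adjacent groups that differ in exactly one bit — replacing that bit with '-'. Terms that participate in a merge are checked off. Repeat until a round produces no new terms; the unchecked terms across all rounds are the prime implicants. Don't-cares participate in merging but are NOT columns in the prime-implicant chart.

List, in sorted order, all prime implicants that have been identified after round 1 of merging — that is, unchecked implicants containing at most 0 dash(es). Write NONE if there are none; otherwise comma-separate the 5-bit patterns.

Round 0: 00011✓ 00100✓ 00110✓ 01000✓ 01010✓ 10010✓ 10011✓ 10101✓ 10111✓ 11000✓ 11001✓ 11011✓ 11100✓ 11110✓
Round 1: -0011 -1000 001-0 010-0 1-011 10-11 1001- 101-1 11-00 110-1 1100- 111-0
PIs = {-0011, -1000, 001-0, 010-0, 1-011, 10-11, 1001-, 101-1, 11-00, 110-1, 1100-, 111-0}

NONE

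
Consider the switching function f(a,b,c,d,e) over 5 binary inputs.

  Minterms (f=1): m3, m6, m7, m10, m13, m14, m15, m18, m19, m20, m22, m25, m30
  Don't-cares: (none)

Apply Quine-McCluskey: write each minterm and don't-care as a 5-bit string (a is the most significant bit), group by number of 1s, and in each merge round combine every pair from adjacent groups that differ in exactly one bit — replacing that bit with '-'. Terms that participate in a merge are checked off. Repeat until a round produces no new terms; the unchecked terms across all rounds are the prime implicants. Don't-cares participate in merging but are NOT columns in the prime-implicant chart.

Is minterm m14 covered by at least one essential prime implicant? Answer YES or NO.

Round 0: 00011✓ 00110✓ 00111✓ 01010✓ 01101✓ 01110✓ 01111✓ 10010✓ 10011✓ 10100✓ 10110✓ 11001 11110✓
Round 1: -0011 -0110✓ -1110✓ 0-110✓ 0-111✓ 00-11 0011-✓ 01-10 011-1 0111-✓ 1-110✓ 10-10 1001- 101-0
Round 2: --110 0-11-
PIs = {--110, -0011, 0-11-, 00-11, 01-10, 011-1, 10-10, 1001-, 101-0, 11001}
Coverage chart:
  m3: -0011,00-11
  m6: --110,0-11-
  m7: 0-11-,00-11
  m10: 01-10 ←essential
  m13: 011-1 ←essential
  m14: --110,0-11-,01-10
  m15: 0-11-,011-1
  m18: 10-10,1001-
  m19: -0011,1001-
  m20: 101-0 ←essential
  m22: --110,10-10,101-0
  m25: 11001 ←essential
  m30: --110 ←essential
Essential: --110, 01-10, 011-1, 101-0, 11001

YES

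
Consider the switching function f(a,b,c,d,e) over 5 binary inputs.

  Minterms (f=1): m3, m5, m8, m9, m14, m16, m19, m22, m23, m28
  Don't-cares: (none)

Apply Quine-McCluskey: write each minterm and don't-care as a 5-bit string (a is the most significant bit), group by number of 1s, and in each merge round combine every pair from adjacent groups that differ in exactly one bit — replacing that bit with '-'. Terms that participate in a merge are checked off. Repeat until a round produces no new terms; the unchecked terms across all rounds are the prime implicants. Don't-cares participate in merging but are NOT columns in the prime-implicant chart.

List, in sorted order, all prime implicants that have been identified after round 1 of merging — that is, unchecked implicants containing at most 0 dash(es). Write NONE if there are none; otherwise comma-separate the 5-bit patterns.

00101, 01110, 10000, 11100

Round 0: 00011✓ 00101 01000✓ 01001✓ 01110 10000 10011✓ 10110✓ 10111✓ 11100
Round 1: -0011 0100- 10-11 1011-
PIs = {-0011, 00101, 0100-, 01110, 10-11, 10000, 1011-, 11100}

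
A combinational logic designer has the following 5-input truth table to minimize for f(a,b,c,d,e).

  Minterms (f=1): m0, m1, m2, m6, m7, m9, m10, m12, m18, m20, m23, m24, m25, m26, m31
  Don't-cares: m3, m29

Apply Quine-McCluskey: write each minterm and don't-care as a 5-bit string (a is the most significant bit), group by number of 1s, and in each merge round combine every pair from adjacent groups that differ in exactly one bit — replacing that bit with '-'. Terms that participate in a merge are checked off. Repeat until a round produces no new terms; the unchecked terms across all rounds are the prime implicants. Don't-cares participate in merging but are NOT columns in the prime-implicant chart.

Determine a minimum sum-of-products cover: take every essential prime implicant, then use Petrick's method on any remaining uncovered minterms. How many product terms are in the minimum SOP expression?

Round 0: 00000✓ 00001✓ 00010✓ 00011✓ 00110✓ 00111✓ 01001✓ 01010✓ 01100 10010✓ 10100 10111✓ 11000✓ 11001✓ 11010✓ 11101✓ 11111✓
Round 1: -0010✓ -0111 -1001 -1010✓ 0-001 0-010✓ 00-10✓ 00-11✓ 000-0✓ 000-1✓ 0000-✓ 0001-✓ 0011-✓ 1-010✓ 1-111 11-01 110-0 1100- 111-1
Round 2: --010 00-1- 000--
PIs = {--010, -0111, -1001, 0-001, 00-1-, 000--, 01100, 1-111, 10100, 11-01, 110-0, 1100-, 111-1}
Coverage chart:
  m0: 000-- ←essential
  m1: 0-001,000--
  m2: --010,00-1-,000--
  m6: 00-1- ←essential
  m7: -0111,00-1-
  m9: -1001,0-001
  m10: --010 ←essential
  m12: 01100 ←essential
  m18: --010 ←essential
  m20: 10100 ←essential
  m23: -0111,1-111
  m24: 110-0,1100-
  m25: -1001,11-01,1100-
  m26: --010,110-0
  m31: 1-111,111-1
Essential: --010, 00-1-, 000--, 01100, 10100
Petrick residual → -1001, 1-111, 110-0
Min cover (8 terms): c'de' + bc'd'e + a'b'd + a'b'c' + a'bcd'e' + acde + ab'cd'e' + abc'e'

8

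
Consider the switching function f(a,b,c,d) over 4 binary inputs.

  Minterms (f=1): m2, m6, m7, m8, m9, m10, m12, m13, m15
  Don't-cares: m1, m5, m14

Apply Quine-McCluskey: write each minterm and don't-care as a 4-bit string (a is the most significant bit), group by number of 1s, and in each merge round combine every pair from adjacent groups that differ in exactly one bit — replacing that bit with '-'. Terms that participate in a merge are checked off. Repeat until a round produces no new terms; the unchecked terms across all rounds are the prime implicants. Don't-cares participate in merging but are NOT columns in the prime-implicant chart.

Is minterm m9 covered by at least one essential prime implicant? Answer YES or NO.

NO

[col 0] 0001*, 0010*, 0101*, 0110*, 0111*, 1000*, 1001*, 1010*, 1100*, 1101*, 1110*, 1111*
[col 1] -001*, -010*, -101*, -110*, -111*, 0-01*, 0-10*, 01-1*, 011-*, 1-00*, 1-01*, 1-10*, 10-0*, 100-*, 11-0*, 11-1*, 110-*, 111-*
[col 2] --01, --10, -1-1, -11-, 1--0, 1-0-, 11--
Prime implicants: --01, --10, -1-1, -11-, 1--0, 1-0-, 11--
PI chart (minterm → PIs covering it):
  2 | --10  (sole → essential)
  6 | --10,-11-
  7 | -1-1,-11-
  8 | 1--0,1-0-
  9 | --01,1-0-
  10 | --10,1--0
  12 | 1--0,1-0-,11--
  13 | --01,-1-1,1-0-,11--
  15 | -1-1,-11-,11--
Essential prime implicants: --10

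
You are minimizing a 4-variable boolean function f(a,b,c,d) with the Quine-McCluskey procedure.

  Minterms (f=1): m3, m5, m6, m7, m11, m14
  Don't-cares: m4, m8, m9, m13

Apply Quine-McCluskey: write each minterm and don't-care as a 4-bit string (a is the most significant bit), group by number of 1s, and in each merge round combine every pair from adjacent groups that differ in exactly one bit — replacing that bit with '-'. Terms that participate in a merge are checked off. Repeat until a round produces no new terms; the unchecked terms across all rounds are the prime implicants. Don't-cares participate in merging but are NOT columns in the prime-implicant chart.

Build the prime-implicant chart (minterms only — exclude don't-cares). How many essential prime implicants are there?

[col 0] 0011*, 0100*, 0101*, 0110*, 0111*, 1000*, 1001*, 1011*, 1101*, 1110*
[col 1] -011, -101, -110, 0-11, 01-0*, 01-1*, 010-*, 011-*, 1-01, 10-1, 100-
[col 2] 01--
Prime implicants: -011, -101, -110, 0-11, 01--, 1-01, 10-1, 100-
PI chart (minterm → PIs covering it):
  3 | -011,0-11
  5 | -101,01--
  6 | -110,01--
  7 | 0-11,01--
  11 | -011,10-1
  14 | -110  (sole → essential)
Essential prime implicants: -110

1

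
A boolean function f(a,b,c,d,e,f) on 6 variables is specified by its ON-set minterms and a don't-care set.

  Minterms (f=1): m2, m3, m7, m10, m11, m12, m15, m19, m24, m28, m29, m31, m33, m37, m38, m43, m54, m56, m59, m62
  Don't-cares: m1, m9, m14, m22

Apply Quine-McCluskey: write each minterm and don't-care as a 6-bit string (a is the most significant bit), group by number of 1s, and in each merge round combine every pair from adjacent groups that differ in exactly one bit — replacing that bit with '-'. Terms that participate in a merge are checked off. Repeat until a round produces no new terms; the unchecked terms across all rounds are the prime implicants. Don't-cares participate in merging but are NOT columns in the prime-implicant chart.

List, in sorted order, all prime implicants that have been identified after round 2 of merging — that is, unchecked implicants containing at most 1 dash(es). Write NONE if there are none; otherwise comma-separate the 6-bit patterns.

[col 0] 000001*, 000010*, 000011*, 000111*, 001001*, 001010*, 001011*, 001100*, 001110*, 001111*, 010011*, 010110*, 011000*, 011100*, 011101*, 011111*, 100001*, 100101*, 100110*, 101011*, 110110*, 111000*, 111011*, 111110*
[col 1] -00001, -01011, -10110, -11000, 0-0011, 0-1100, 0-1111, 00-001*, 00-010*, 00-011*, 00-111*, 000-11*, 0000-1*, 00001-*, 001-10*, 001-11*, 0010-1*, 00101-*, 0011-0, 00111-*, 011-00, 0111-1, 01110-, 1-0110, 1-1011, 100-01, 11-110
[col 2] 00--11, 00-0-1, 00-01-, 001-1-
Prime implicants: -00001, -01011, -10110, -11000, 0-0011, 0-1100, 0-1111, 00--11, 00-0-1, 00-01-, 001-1-, 0011-0, 011-00, 0111-1, 01110-, 1-0110, 1-1011, 100-01, 11-110

-00001, -01011, -10110, -11000, 0-0011, 0-1100, 0-1111, 0011-0, 011-00, 0111-1, 01110-, 1-0110, 1-1011, 100-01, 11-110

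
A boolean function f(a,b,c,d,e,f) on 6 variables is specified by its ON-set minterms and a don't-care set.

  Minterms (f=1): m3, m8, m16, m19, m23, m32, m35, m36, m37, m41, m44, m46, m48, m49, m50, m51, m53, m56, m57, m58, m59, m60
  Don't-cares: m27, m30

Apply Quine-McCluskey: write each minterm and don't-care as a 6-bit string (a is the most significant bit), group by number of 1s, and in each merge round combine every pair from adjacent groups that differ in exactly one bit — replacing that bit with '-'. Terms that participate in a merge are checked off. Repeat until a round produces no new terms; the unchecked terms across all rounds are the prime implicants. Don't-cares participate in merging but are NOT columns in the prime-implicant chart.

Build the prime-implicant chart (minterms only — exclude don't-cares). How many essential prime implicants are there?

Round 0: 000011✓ 001000 010000✓ 010011✓ 010111✓ 011011✓ 011110 100000✓ 100011✓ 100100✓ 100101✓ 101001✓ 101100✓ 101110✓ 110000✓ 110001✓ 110010✓ 110011✓ 110101✓ 111000✓ 111001✓ 111010✓ 111011✓ 111100✓
Round 1: -00011✓ -10000 -10011✓ -11011✓ 0-0011✓ 01-011✓ 010-11 1-0000 1-0011✓ 1-0101 1-1001 1-1100 10-100 100-00 10010- 1011-0 11-000✓ 11-001✓ 11-010✓ 11-011✓ 110-01 1100-0✓ 1100-1✓ 11000-✓ 11001-✓ 111-00 1110-0✓ 1110-1✓ 11100-✓ 11101-✓
Round 2: --0011 -1-011 11-0-0✓ 11-0-1✓ 11-00-✓ 11-01-✓ 1100--✓ 1110--✓
Round 3: 11-0--
PIs = {--0011, -1-011, -10000, 001000, 010-11, 011110, 1-0000, 1-0101, 1-1001, 1-1100, 10-100, 100-00, 10010-, 1011-0, 11-0--, 110-01, 111-00}
Coverage chart:
  m3: --0011 ←essential
  m8: 001000 ←essential
  m16: -10000 ←essential
  m19: --0011,-1-011,010-11
  m23: 010-11 ←essential
  m32: 1-0000,100-00
  m35: --0011 ←essential
  m36: 10-100,100-00,10010-
  m37: 1-0101,10010-
  m41: 1-1001 ←essential
  m44: 1-1100,10-100,1011-0
  m46: 1011-0 ←essential
  m48: -10000,1-0000,11-0--
  m49: 11-0--,110-01
  m50: 11-0-- ←essential
  m51: --0011,-1-011,11-0--
  m53: 1-0101,110-01
  m56: 11-0--,111-00
  m57: 1-1001,11-0--
  m58: 11-0-- ←essential
  m59: -1-011,11-0--
  m60: 1-1100,111-00
Essential: --0011, -10000, 001000, 010-11, 1-1001, 1011-0, 11-0--

7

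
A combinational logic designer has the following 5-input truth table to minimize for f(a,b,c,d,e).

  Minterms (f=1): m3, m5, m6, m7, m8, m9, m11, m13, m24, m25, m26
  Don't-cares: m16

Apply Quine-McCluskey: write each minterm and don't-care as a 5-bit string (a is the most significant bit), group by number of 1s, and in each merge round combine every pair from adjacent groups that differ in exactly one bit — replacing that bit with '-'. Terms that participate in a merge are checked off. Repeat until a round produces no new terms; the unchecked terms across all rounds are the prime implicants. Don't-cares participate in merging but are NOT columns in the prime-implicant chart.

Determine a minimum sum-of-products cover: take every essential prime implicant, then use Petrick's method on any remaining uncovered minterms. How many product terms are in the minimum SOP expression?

[col 0] 00011*, 00101*, 00110*, 00111*, 01000*, 01001*, 01011*, 01101*, 10000*, 11000*, 11001*, 11010*
[col 1] -1000*, -1001*, 0-011, 0-101, 00-11, 001-1, 0011-, 01-01, 010-1, 0100-*, 1-000, 110-0, 1100-*
[col 2] -100-
Prime implicants: -100-, 0-011, 0-101, 00-11, 001-1, 0011-, 01-01, 010-1, 1-000, 110-0
PI chart (minterm → PIs covering it):
  3 | 0-011,00-11
  5 | 0-101,001-1
  6 | 0011-  (sole → essential)
  7 | 00-11,001-1,0011-
  8 | -100-  (sole → essential)
  9 | -100-,01-01,010-1
  11 | 0-011,010-1
  13 | 0-101,01-01
  24 | -100-,1-000,110-0
  25 | -100-  (sole → essential)
  26 | 110-0  (sole → essential)
Essential prime implicants: -100-, 0011-, 110-0
Petrick residual → 0-011, 0-101
Minimum SOP uses 5 PIs: bc'd' + a'c'de + a'cd'e + a'b'cd + abc'e'

5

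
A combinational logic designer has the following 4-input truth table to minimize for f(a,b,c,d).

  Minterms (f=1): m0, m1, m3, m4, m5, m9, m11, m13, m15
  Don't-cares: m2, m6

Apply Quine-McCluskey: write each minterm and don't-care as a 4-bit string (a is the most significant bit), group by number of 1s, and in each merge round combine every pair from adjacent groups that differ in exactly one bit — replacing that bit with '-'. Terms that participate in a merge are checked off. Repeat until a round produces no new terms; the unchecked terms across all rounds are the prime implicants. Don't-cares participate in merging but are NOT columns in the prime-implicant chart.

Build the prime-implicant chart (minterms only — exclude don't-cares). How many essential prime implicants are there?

size-2^0 implicants → 0000(✓)  0001(✓)  0010(✓)  0011(✓)  0100(✓)  0101(✓)  0110(✓)  1001(✓)  1011(✓)  1101(✓)  1111(✓)
size-2^1 implicants → -001(✓)  -011(✓)  -101(✓)  0-00(✓)  0-01(✓)  0-10(✓)  00-0(✓)  00-1(✓)  000-(✓)  001-(✓)  01-0(✓)  010-(✓)  1-01(✓)  1-11(✓)  10-1(✓)  11-1(✓)
size-2^2 implicants → --01  -0-1  0--0  0-0-  00--  1--1
Unchecked terms (primes): --01, -0-1, 0--0, 0-0-, 00--, 1--1
Minterm coverage:
  m0 ⊆ 0--0,0-0-,00--
  m1 ⊆ --01,-0-1,0-0-,00--
  m3 ⊆ -0-1,00--
  m4 ⊆ 0--0,0-0-
  m5 ⊆ --01,0-0-
  m9 ⊆ --01,-0-1,1--1
  m11 ⊆ -0-1,1--1
  m13 ⊆ --01,1--1
  m15 ⊆ 1--1 [E]
E = {1--1}

1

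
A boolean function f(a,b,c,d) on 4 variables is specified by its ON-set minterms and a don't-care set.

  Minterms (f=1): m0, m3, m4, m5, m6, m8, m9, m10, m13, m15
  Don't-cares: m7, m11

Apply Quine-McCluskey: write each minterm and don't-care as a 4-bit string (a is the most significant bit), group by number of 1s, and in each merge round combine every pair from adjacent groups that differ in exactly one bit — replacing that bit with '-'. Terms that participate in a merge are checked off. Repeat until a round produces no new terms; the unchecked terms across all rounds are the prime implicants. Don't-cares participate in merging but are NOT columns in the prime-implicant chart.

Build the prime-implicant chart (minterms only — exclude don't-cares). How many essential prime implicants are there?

3

size-2^0 implicants → 0000(✓)  0011(✓)  0100(✓)  0101(✓)  0110(✓)  0111(✓)  1000(✓)  1001(✓)  1010(✓)  1011(✓)  1101(✓)  1111(✓)
size-2^1 implicants → -000  -011(✓)  -101(✓)  -111(✓)  0-00  0-11(✓)  01-0(✓)  01-1(✓)  010-(✓)  011-(✓)  1-01(✓)  1-11(✓)  10-0(✓)  10-1(✓)  100-(✓)  101-(✓)  11-1(✓)
size-2^2 implicants → --11  -1-1  01--  1--1  10--
Unchecked terms (primes): --11, -000, -1-1, 0-00, 01--, 1--1, 10--
Minterm coverage:
  m0 ⊆ -000,0-00
  m3 ⊆ --11 [E]
  m4 ⊆ 0-00,01--
  m5 ⊆ -1-1,01--
  m6 ⊆ 01-- [E]
  m8 ⊆ -000,10--
  m9 ⊆ 1--1,10--
  m10 ⊆ 10-- [E]
  m13 ⊆ -1-1,1--1
  m15 ⊆ --11,-1-1,1--1
E = {--11, 01--, 10--}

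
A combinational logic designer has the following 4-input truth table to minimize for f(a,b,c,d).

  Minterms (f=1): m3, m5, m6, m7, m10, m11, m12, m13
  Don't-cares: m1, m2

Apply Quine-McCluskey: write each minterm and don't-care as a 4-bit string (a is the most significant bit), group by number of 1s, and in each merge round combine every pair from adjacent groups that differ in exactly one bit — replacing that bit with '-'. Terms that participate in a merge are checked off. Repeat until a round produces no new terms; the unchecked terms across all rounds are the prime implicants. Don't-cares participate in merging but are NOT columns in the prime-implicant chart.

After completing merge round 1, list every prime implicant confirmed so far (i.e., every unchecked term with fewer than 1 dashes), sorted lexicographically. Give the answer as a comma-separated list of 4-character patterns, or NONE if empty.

Round 0: 0001✓ 0010✓ 0011✓ 0101✓ 0110✓ 0111✓ 1010✓ 1011✓ 1100✓ 1101✓
Round 1: -010✓ -011✓ -101 0-01✓ 0-10✓ 0-11✓ 00-1✓ 001-✓ 01-1✓ 011-✓ 101-✓ 110-
Round 2: -01- 0--1 0-1-
PIs = {-01-, -101, 0--1, 0-1-, 110-}

NONE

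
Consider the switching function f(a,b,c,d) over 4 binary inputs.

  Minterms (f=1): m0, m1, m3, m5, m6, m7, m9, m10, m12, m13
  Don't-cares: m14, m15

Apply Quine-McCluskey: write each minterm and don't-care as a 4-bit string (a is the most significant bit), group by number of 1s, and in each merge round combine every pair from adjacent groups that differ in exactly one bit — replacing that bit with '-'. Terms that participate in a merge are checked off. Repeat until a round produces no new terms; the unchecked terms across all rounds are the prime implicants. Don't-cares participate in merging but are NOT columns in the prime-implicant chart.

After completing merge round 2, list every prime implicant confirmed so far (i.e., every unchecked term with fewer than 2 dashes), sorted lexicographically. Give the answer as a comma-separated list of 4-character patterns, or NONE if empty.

000-, 1-10

Round 0: 0000✓ 0001✓ 0011✓ 0101✓ 0110✓ 0111✓ 1001✓ 1010✓ 1100✓ 1101✓ 1110✓ 1111✓
Round 1: -001✓ -101✓ -110✓ -111✓ 0-01✓ 0-11✓ 00-1✓ 000- 01-1✓ 011-✓ 1-01✓ 1-10 11-0✓ 11-1✓ 110-✓ 111-✓
Round 2: --01 -1-1 -11- 0--1 11--
PIs = {--01, -1-1, -11-, 0--1, 000-, 1-10, 11--}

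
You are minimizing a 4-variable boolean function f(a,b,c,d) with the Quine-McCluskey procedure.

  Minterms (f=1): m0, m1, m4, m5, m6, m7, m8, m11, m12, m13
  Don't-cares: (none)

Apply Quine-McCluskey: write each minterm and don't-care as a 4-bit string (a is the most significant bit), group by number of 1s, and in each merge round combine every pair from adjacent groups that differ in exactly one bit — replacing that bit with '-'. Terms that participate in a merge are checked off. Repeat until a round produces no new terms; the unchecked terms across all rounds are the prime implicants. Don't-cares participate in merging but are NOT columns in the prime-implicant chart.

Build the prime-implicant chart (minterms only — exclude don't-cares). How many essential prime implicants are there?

5

Round 0: 0000✓ 0001✓ 0100✓ 0101✓ 0110✓ 0111✓ 1000✓ 1011 1100✓ 1101✓
Round 1: -000✓ -100✓ -101✓ 0-00✓ 0-01✓ 000-✓ 01-0✓ 01-1✓ 010-✓ 011-✓ 1-00✓ 110-✓
Round 2: --00 -10- 0-0- 01--
PIs = {--00, -10-, 0-0-, 01--, 1011}
Coverage chart:
  m0: --00,0-0-
  m1: 0-0- ←essential
  m4: --00,-10-,0-0-,01--
  m5: -10-,0-0-,01--
  m6: 01-- ←essential
  m7: 01-- ←essential
  m8: --00 ←essential
  m11: 1011 ←essential
  m12: --00,-10-
  m13: -10- ←essential
Essential: --00, -10-, 0-0-, 01--, 1011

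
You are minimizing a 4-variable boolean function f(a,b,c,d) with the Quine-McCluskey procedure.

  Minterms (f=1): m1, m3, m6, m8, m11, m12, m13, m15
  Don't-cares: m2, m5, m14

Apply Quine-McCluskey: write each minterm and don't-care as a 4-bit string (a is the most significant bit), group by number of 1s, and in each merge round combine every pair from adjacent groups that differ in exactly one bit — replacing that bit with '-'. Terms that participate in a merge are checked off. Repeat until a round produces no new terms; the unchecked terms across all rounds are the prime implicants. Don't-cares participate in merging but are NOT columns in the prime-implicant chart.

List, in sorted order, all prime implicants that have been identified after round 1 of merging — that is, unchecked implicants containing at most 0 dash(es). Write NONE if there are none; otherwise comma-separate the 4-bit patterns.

Round 0: 0001✓ 0010✓ 0011✓ 0101✓ 0110✓ 1000✓ 1011✓ 1100✓ 1101✓ 1110✓ 1111✓
Round 1: -011 -101 -110 0-01 0-10 00-1 001- 1-00 1-11 11-0✓ 11-1✓ 110-✓ 111-✓
Round 2: 11--
PIs = {-011, -101, -110, 0-01, 0-10, 00-1, 001-, 1-00, 1-11, 11--}

NONE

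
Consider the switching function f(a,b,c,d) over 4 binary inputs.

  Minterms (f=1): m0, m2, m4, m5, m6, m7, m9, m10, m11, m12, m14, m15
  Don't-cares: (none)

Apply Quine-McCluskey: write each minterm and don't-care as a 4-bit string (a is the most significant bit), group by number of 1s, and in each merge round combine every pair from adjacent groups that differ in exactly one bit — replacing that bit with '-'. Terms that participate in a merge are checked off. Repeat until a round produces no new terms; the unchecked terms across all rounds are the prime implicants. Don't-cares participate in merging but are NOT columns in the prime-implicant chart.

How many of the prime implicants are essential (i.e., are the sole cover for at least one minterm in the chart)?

[col 0] 0000*, 0010*, 0100*, 0101*, 0110*, 0111*, 1001*, 1010*, 1011*, 1100*, 1110*, 1111*
[col 1] -010*, -100*, -110*, -111*, 0-00*, 0-10*, 00-0*, 01-0*, 01-1*, 010-*, 011-*, 1-10*, 1-11*, 10-1, 101-*, 11-0*, 111-*
[col 2] --10, -1-0, -11-, 0--0, 01--, 1-1-
Prime implicants: --10, -1-0, -11-, 0--0, 01--, 1-1-, 10-1
PI chart (minterm → PIs covering it):
  0 | 0--0  (sole → essential)
  2 | --10,0--0
  4 | -1-0,0--0,01--
  5 | 01--  (sole → essential)
  6 | --10,-1-0,-11-,0--0,01--
  7 | -11-,01--
  9 | 10-1  (sole → essential)
  10 | --10,1-1-
  11 | 1-1-,10-1
  12 | -1-0  (sole → essential)
  14 | --10,-1-0,-11-,1-1-
  15 | -11-,1-1-
Essential prime implicants: -1-0, 0--0, 01--, 10-1

4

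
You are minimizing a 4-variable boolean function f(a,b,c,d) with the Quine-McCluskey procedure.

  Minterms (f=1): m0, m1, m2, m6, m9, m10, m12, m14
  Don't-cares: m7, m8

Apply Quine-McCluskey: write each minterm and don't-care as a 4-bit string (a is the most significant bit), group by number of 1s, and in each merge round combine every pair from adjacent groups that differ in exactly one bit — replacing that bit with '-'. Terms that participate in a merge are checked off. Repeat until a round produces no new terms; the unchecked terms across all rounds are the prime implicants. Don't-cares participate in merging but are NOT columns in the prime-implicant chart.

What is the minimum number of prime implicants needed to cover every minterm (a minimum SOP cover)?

3

size-2^0 implicants → 0000(✓)  0001(✓)  0010(✓)  0110(✓)  0111(✓)  1000(✓)  1001(✓)  1010(✓)  1100(✓)  1110(✓)
size-2^1 implicants → -000(✓)  -001(✓)  -010(✓)  -110(✓)  0-10(✓)  00-0(✓)  000-(✓)  011-  1-00(✓)  1-10(✓)  10-0(✓)  100-(✓)  11-0(✓)
size-2^2 implicants → --10  -0-0  -00-  1--0
Unchecked terms (primes): --10, -0-0, -00-, 011-, 1--0
Minterm coverage:
  m0 ⊆ -0-0,-00-
  m1 ⊆ -00- [E]
  m2 ⊆ --10,-0-0
  m6 ⊆ --10,011-
  m9 ⊆ -00- [E]
  m10 ⊆ --10,-0-0,1--0
  m12 ⊆ 1--0 [E]
  m14 ⊆ --10,1--0
E = {-00-, 1--0}
Petrick residual → --10
Cover = cd' + b'c' + ad'  |cover|=3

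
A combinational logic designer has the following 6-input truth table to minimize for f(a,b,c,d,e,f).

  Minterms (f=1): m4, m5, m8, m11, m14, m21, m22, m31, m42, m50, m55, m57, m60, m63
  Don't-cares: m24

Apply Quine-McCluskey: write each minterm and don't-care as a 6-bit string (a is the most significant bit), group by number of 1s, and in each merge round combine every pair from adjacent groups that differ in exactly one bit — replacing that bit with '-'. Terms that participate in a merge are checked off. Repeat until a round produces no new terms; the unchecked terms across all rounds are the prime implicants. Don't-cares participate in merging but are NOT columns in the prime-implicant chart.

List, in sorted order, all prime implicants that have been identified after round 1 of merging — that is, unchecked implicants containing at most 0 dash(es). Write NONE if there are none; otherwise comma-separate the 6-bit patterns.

Round 0: 000100✓ 000101✓ 001000✓ 001011 001110 010101✓ 010110 011000✓ 011111✓ 101010 110010 110111✓ 111001 111100 111111✓
Round 1: -11111 0-0101 0-1000 00010- 11-111
PIs = {-11111, 0-0101, 0-1000, 00010-, 001011, 001110, 010110, 101010, 11-111, 110010, 111001, 111100}

001011, 001110, 010110, 101010, 110010, 111001, 111100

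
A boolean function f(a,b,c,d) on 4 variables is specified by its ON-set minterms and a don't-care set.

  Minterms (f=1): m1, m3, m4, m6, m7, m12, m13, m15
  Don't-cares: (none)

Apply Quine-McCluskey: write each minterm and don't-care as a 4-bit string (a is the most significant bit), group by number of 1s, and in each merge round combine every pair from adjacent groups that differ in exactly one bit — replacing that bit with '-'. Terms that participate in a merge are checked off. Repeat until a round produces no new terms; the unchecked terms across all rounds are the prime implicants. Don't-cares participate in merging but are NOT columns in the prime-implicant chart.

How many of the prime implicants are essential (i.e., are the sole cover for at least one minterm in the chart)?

[col 0] 0001*, 0011*, 0100*, 0110*, 0111*, 1100*, 1101*, 1111*
[col 1] -100, -111, 0-11, 00-1, 01-0, 011-, 11-1, 110-
Prime implicants: -100, -111, 0-11, 00-1, 01-0, 011-, 11-1, 110-
PI chart (minterm → PIs covering it):
  1 | 00-1  (sole → essential)
  3 | 0-11,00-1
  4 | -100,01-0
  6 | 01-0,011-
  7 | -111,0-11,011-
  12 | -100,110-
  13 | 11-1,110-
  15 | -111,11-1
Essential prime implicants: 00-1

1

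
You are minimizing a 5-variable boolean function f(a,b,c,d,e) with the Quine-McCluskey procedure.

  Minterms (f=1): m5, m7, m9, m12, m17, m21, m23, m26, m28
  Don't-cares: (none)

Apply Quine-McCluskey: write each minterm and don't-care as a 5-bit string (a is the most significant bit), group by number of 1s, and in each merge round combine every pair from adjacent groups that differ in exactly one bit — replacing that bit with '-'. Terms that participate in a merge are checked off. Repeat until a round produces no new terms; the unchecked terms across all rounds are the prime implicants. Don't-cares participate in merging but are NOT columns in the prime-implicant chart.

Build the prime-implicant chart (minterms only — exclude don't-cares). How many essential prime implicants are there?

5

[col 0] 00101*, 00111*, 01001, 01100*, 10001*, 10101*, 10111*, 11010, 11100*
[col 1] -0101*, -0111*, -1100, 001-1*, 10-01, 101-1*
[col 2] -01-1
Prime implicants: -01-1, -1100, 01001, 10-01, 11010
PI chart (minterm → PIs covering it):
  5 | -01-1  (sole → essential)
  7 | -01-1  (sole → essential)
  9 | 01001  (sole → essential)
  12 | -1100  (sole → essential)
  17 | 10-01  (sole → essential)
  21 | -01-1,10-01
  23 | -01-1  (sole → essential)
  26 | 11010  (sole → essential)
  28 | -1100  (sole → essential)
Essential prime implicants: -01-1, -1100, 01001, 10-01, 11010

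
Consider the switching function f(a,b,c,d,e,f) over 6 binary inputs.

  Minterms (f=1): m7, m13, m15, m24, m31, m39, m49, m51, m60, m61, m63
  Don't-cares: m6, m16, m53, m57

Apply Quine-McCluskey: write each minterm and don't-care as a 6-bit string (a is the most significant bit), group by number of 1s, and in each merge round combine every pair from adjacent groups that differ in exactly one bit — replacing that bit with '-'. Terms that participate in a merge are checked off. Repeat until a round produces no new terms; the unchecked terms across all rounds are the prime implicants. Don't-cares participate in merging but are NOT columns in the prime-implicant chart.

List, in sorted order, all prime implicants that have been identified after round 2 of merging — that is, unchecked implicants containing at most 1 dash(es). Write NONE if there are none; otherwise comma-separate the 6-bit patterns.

-00111, -11111, 0-1111, 00-111, 00011-, 0011-1, 01-000, 1100-1, 1111-1, 11110-

Round 0: 000110✓ 000111✓ 001101✓ 001111✓ 010000✓ 011000✓ 011111✓ 100111✓ 110001✓ 110011✓ 110101✓ 111001✓ 111100✓ 111101✓ 111111✓
Round 1: -00111 -11111 0-1111 00-111 00011- 0011-1 01-000 11-001✓ 11-101✓ 110-01✓ 1100-1 111-01✓ 1111-1 11110-
Round 2: 11--01
PIs = {-00111, -11111, 0-1111, 00-111, 00011-, 0011-1, 01-000, 11--01, 1100-1, 1111-1, 11110-}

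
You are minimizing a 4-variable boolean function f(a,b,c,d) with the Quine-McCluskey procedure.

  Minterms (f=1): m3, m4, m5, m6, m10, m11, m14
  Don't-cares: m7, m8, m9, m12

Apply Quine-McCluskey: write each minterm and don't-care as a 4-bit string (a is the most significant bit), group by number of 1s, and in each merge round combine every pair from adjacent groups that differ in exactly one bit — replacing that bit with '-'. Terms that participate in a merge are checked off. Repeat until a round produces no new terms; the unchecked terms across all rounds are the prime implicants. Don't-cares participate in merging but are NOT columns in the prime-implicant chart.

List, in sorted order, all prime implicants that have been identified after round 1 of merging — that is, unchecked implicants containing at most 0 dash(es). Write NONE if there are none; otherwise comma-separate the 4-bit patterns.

size-2^0 implicants → 0011(✓)  0100(✓)  0101(✓)  0110(✓)  0111(✓)  1000(✓)  1001(✓)  1010(✓)  1011(✓)  1100(✓)  1110(✓)
size-2^1 implicants → -011  -100(✓)  -110(✓)  0-11  01-0(✓)  01-1(✓)  010-(✓)  011-(✓)  1-00(✓)  1-10(✓)  10-0(✓)  10-1(✓)  100-(✓)  101-(✓)  11-0(✓)
size-2^2 implicants → -1-0  01--  1--0  10--
Unchecked terms (primes): -011, -1-0, 0-11, 01--, 1--0, 10--

NONE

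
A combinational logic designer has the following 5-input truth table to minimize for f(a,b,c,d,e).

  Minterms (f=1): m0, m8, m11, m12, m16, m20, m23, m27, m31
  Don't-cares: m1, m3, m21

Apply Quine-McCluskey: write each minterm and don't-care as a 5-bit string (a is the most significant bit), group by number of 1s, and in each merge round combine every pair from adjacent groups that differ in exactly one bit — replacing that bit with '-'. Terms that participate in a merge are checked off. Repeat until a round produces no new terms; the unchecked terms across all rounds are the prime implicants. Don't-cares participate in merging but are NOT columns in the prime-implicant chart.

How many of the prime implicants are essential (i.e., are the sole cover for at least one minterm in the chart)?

Round 0: 00000✓ 00001✓ 00011✓ 01000✓ 01011✓ 01100✓ 10000✓ 10100✓ 10101✓ 10111✓ 11011✓ 11111✓
Round 1: -0000 -1011 0-000 0-011 000-1 0000- 01-00 1-111 10-00 101-1 1010- 11-11
PIs = {-0000, -1011, 0-000, 0-011, 000-1, 0000-, 01-00, 1-111, 10-00, 101-1, 1010-, 11-11}
Coverage chart:
  m0: -0000,0-000,0000-
  m8: 0-000,01-00
  m11: -1011,0-011
  m12: 01-00 ←essential
  m16: -0000,10-00
  m20: 10-00,1010-
  m23: 1-111,101-1
  m27: -1011,11-11
  m31: 1-111,11-11
Essential: 01-00

1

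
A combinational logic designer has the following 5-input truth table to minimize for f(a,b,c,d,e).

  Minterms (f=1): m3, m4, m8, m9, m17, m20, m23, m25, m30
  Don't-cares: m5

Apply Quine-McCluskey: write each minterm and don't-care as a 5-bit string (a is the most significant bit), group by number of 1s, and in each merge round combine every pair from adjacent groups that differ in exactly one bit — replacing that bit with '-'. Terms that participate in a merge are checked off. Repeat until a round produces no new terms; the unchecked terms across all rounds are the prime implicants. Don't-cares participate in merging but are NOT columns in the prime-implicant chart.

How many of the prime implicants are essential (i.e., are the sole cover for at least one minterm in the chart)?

Round 0: 00011 00100✓ 00101✓ 01000✓ 01001✓ 10001✓ 10100✓ 10111 11001✓ 11110
Round 1: -0100 -1001 0010- 0100- 1-001
PIs = {-0100, -1001, 00011, 0010-, 0100-, 1-001, 10111, 11110}
Coverage chart:
  m3: 00011 ←essential
  m4: -0100,0010-
  m8: 0100- ←essential
  m9: -1001,0100-
  m17: 1-001 ←essential
  m20: -0100 ←essential
  m23: 10111 ←essential
  m25: -1001,1-001
  m30: 11110 ←essential
Essential: -0100, 00011, 0100-, 1-001, 10111, 11110

6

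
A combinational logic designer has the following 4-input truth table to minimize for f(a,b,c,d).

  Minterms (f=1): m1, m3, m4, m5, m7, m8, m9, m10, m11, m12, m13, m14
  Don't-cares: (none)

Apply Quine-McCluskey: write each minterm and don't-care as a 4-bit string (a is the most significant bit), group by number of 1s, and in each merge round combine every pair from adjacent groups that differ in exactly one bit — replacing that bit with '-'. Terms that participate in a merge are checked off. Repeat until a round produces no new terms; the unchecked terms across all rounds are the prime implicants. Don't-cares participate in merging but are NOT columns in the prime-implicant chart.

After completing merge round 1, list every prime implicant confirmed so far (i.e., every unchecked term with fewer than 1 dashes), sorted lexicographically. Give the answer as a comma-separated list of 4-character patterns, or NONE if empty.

NONE

size-2^0 implicants → 0001(✓)  0011(✓)  0100(✓)  0101(✓)  0111(✓)  1000(✓)  1001(✓)  1010(✓)  1011(✓)  1100(✓)  1101(✓)  1110(✓)
size-2^1 implicants → -001(✓)  -011(✓)  -100(✓)  -101(✓)  0-01(✓)  0-11(✓)  00-1(✓)  01-1(✓)  010-(✓)  1-00(✓)  1-01(✓)  1-10(✓)  10-0(✓)  10-1(✓)  100-(✓)  101-(✓)  11-0(✓)  110-(✓)
size-2^2 implicants → --01  -0-1  -10-  0--1  1--0  1-0-  10--
Unchecked terms (primes): --01, -0-1, -10-, 0--1, 1--0, 1-0-, 10--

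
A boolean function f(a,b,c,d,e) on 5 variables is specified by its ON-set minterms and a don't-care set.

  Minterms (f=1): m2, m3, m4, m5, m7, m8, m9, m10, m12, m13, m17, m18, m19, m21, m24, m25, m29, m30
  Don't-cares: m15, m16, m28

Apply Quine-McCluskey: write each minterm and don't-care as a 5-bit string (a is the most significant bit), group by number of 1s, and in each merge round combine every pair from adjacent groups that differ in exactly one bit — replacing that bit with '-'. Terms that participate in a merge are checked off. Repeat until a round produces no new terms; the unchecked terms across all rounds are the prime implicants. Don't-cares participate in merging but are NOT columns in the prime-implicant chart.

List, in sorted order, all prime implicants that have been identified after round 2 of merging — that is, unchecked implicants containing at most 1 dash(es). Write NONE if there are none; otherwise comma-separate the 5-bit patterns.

[col 0] 00010*, 00011*, 00100*, 00101*, 00111*, 01000*, 01001*, 01010*, 01100*, 01101*, 01111*, 10000*, 10001*, 10010*, 10011*, 10101*, 11000*, 11001*, 11100*, 11101*, 11110*
[col 1] -0010*, -0011*, -0101*, -1000*, -1001*, -1100*, -1101*, 0-010, 0-100*, 0-101*, 0-111*, 00-11, 0001-*, 001-1*, 0010-*, 01-00*, 01-01*, 010-0, 0100-*, 011-1*, 0110-*, 1-000*, 1-001*, 1-101*, 10-01*, 100-0*, 100-1*, 1000-*, 1001-*, 11-00*, 11-01*, 1100-*, 111-0, 1110-*
[col 2] --101, -001-, -1-00*, -1-01*, -100-*, -110-*, 0-1-1, 0-10-, 01-0-*, 1--01, 1-00-, 100--, 11-0-*
[col 3] -1-0-
Prime implicants: --101, -001-, -1-0-, 0-010, 0-1-1, 0-10-, 00-11, 010-0, 1--01, 1-00-, 100--, 111-0

0-010, 00-11, 010-0, 111-0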